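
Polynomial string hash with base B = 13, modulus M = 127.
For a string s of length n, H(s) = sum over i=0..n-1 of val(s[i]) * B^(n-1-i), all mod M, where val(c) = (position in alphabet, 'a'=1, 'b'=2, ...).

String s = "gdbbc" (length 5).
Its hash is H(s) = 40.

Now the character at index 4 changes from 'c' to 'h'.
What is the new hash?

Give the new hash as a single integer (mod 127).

Answer: 45

Derivation:
val('c') = 3, val('h') = 8
Position k = 4, exponent = n-1-k = 0
B^0 mod M = 13^0 mod 127 = 1
Delta = (8 - 3) * 1 mod 127 = 5
New hash = (40 + 5) mod 127 = 45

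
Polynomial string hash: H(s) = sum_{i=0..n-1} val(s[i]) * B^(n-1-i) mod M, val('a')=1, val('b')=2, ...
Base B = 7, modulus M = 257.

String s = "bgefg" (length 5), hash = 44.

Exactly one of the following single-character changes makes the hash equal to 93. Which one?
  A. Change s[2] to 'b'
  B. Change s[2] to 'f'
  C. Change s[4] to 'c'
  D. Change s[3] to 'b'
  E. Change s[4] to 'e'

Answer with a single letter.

Answer: B

Derivation:
Option A: s[2]='e'->'b', delta=(2-5)*7^2 mod 257 = 110, hash=44+110 mod 257 = 154
Option B: s[2]='e'->'f', delta=(6-5)*7^2 mod 257 = 49, hash=44+49 mod 257 = 93 <-- target
Option C: s[4]='g'->'c', delta=(3-7)*7^0 mod 257 = 253, hash=44+253 mod 257 = 40
Option D: s[3]='f'->'b', delta=(2-6)*7^1 mod 257 = 229, hash=44+229 mod 257 = 16
Option E: s[4]='g'->'e', delta=(5-7)*7^0 mod 257 = 255, hash=44+255 mod 257 = 42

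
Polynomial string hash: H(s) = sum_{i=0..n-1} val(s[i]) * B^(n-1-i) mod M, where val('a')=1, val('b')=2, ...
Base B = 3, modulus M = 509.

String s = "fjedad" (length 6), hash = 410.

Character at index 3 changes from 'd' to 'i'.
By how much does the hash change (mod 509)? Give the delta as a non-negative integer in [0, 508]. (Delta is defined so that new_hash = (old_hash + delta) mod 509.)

Answer: 45

Derivation:
Delta formula: (val(new) - val(old)) * B^(n-1-k) mod M
  val('i') - val('d') = 9 - 4 = 5
  B^(n-1-k) = 3^2 mod 509 = 9
  Delta = 5 * 9 mod 509 = 45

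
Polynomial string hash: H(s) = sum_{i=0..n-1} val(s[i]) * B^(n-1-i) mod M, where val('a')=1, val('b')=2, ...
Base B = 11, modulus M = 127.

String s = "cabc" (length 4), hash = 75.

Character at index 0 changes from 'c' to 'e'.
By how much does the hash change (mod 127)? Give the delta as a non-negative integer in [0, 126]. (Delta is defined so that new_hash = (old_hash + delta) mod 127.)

Answer: 122

Derivation:
Delta formula: (val(new) - val(old)) * B^(n-1-k) mod M
  val('e') - val('c') = 5 - 3 = 2
  B^(n-1-k) = 11^3 mod 127 = 61
  Delta = 2 * 61 mod 127 = 122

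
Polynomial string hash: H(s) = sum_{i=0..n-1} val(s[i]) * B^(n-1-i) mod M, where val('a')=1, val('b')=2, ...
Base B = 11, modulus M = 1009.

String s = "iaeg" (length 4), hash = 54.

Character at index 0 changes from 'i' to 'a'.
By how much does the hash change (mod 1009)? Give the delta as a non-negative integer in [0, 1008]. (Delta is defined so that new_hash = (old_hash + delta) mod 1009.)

Delta formula: (val(new) - val(old)) * B^(n-1-k) mod M
  val('a') - val('i') = 1 - 9 = -8
  B^(n-1-k) = 11^3 mod 1009 = 322
  Delta = -8 * 322 mod 1009 = 451

Answer: 451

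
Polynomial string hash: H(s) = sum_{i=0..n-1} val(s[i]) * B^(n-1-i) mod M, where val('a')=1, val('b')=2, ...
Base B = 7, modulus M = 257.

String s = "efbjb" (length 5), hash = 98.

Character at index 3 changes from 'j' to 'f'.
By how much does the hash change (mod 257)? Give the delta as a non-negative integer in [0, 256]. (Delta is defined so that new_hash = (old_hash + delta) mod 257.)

Answer: 229

Derivation:
Delta formula: (val(new) - val(old)) * B^(n-1-k) mod M
  val('f') - val('j') = 6 - 10 = -4
  B^(n-1-k) = 7^1 mod 257 = 7
  Delta = -4 * 7 mod 257 = 229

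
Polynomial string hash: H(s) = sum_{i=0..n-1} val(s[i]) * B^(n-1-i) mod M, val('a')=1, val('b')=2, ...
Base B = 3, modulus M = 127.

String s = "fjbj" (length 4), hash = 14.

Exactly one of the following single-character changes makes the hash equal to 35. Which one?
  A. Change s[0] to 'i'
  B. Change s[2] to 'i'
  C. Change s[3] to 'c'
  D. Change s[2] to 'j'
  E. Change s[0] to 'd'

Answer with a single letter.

Answer: B

Derivation:
Option A: s[0]='f'->'i', delta=(9-6)*3^3 mod 127 = 81, hash=14+81 mod 127 = 95
Option B: s[2]='b'->'i', delta=(9-2)*3^1 mod 127 = 21, hash=14+21 mod 127 = 35 <-- target
Option C: s[3]='j'->'c', delta=(3-10)*3^0 mod 127 = 120, hash=14+120 mod 127 = 7
Option D: s[2]='b'->'j', delta=(10-2)*3^1 mod 127 = 24, hash=14+24 mod 127 = 38
Option E: s[0]='f'->'d', delta=(4-6)*3^3 mod 127 = 73, hash=14+73 mod 127 = 87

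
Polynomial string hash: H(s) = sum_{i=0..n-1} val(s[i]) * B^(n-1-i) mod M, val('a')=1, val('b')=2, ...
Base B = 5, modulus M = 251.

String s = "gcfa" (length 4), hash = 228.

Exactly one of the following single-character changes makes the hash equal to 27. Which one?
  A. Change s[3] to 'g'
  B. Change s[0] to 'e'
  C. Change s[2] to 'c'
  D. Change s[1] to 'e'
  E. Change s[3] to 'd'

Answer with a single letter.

Answer: D

Derivation:
Option A: s[3]='a'->'g', delta=(7-1)*5^0 mod 251 = 6, hash=228+6 mod 251 = 234
Option B: s[0]='g'->'e', delta=(5-7)*5^3 mod 251 = 1, hash=228+1 mod 251 = 229
Option C: s[2]='f'->'c', delta=(3-6)*5^1 mod 251 = 236, hash=228+236 mod 251 = 213
Option D: s[1]='c'->'e', delta=(5-3)*5^2 mod 251 = 50, hash=228+50 mod 251 = 27 <-- target
Option E: s[3]='a'->'d', delta=(4-1)*5^0 mod 251 = 3, hash=228+3 mod 251 = 231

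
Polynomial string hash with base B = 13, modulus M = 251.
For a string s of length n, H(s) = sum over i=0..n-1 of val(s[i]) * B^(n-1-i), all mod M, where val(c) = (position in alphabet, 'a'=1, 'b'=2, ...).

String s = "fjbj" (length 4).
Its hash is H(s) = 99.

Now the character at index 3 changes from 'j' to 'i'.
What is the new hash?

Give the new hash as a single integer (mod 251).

val('j') = 10, val('i') = 9
Position k = 3, exponent = n-1-k = 0
B^0 mod M = 13^0 mod 251 = 1
Delta = (9 - 10) * 1 mod 251 = 250
New hash = (99 + 250) mod 251 = 98

Answer: 98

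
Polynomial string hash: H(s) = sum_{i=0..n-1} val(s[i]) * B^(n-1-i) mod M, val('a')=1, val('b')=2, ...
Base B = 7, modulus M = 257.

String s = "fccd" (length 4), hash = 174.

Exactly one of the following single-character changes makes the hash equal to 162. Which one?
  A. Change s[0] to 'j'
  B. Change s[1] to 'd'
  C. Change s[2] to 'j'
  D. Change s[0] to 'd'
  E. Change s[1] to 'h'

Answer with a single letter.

Answer: E

Derivation:
Option A: s[0]='f'->'j', delta=(10-6)*7^3 mod 257 = 87, hash=174+87 mod 257 = 4
Option B: s[1]='c'->'d', delta=(4-3)*7^2 mod 257 = 49, hash=174+49 mod 257 = 223
Option C: s[2]='c'->'j', delta=(10-3)*7^1 mod 257 = 49, hash=174+49 mod 257 = 223
Option D: s[0]='f'->'d', delta=(4-6)*7^3 mod 257 = 85, hash=174+85 mod 257 = 2
Option E: s[1]='c'->'h', delta=(8-3)*7^2 mod 257 = 245, hash=174+245 mod 257 = 162 <-- target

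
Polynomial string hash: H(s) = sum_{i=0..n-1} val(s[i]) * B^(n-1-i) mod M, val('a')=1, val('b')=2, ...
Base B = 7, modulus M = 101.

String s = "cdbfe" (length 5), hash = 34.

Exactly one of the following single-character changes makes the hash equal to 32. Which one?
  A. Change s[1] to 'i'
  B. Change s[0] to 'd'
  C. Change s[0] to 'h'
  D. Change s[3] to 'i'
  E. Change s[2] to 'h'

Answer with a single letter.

Answer: A

Derivation:
Option A: s[1]='d'->'i', delta=(9-4)*7^3 mod 101 = 99, hash=34+99 mod 101 = 32 <-- target
Option B: s[0]='c'->'d', delta=(4-3)*7^4 mod 101 = 78, hash=34+78 mod 101 = 11
Option C: s[0]='c'->'h', delta=(8-3)*7^4 mod 101 = 87, hash=34+87 mod 101 = 20
Option D: s[3]='f'->'i', delta=(9-6)*7^1 mod 101 = 21, hash=34+21 mod 101 = 55
Option E: s[2]='b'->'h', delta=(8-2)*7^2 mod 101 = 92, hash=34+92 mod 101 = 25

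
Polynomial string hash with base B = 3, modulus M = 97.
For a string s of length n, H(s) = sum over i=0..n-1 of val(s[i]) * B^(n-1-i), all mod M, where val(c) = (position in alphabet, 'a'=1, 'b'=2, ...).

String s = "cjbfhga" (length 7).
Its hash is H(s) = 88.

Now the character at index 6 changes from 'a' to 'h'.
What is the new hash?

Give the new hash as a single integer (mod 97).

val('a') = 1, val('h') = 8
Position k = 6, exponent = n-1-k = 0
B^0 mod M = 3^0 mod 97 = 1
Delta = (8 - 1) * 1 mod 97 = 7
New hash = (88 + 7) mod 97 = 95

Answer: 95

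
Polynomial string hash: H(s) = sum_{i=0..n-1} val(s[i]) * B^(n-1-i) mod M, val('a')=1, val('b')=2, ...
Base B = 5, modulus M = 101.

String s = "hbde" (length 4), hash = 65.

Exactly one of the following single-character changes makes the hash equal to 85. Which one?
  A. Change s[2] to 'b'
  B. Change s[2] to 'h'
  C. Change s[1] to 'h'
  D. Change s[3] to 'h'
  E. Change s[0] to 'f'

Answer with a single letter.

Answer: B

Derivation:
Option A: s[2]='d'->'b', delta=(2-4)*5^1 mod 101 = 91, hash=65+91 mod 101 = 55
Option B: s[2]='d'->'h', delta=(8-4)*5^1 mod 101 = 20, hash=65+20 mod 101 = 85 <-- target
Option C: s[1]='b'->'h', delta=(8-2)*5^2 mod 101 = 49, hash=65+49 mod 101 = 13
Option D: s[3]='e'->'h', delta=(8-5)*5^0 mod 101 = 3, hash=65+3 mod 101 = 68
Option E: s[0]='h'->'f', delta=(6-8)*5^3 mod 101 = 53, hash=65+53 mod 101 = 17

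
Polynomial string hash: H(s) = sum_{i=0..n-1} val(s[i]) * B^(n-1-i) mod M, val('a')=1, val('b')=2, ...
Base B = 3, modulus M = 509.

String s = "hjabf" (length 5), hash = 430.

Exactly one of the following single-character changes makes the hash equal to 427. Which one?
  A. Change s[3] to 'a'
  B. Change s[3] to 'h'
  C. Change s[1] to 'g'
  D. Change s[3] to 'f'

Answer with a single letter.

Answer: A

Derivation:
Option A: s[3]='b'->'a', delta=(1-2)*3^1 mod 509 = 506, hash=430+506 mod 509 = 427 <-- target
Option B: s[3]='b'->'h', delta=(8-2)*3^1 mod 509 = 18, hash=430+18 mod 509 = 448
Option C: s[1]='j'->'g', delta=(7-10)*3^3 mod 509 = 428, hash=430+428 mod 509 = 349
Option D: s[3]='b'->'f', delta=(6-2)*3^1 mod 509 = 12, hash=430+12 mod 509 = 442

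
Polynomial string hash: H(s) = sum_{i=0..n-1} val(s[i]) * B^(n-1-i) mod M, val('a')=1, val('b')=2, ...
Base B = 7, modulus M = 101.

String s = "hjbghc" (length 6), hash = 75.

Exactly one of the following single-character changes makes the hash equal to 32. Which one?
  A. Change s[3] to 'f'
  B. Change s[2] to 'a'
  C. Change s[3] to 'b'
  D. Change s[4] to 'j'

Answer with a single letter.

Answer: C

Derivation:
Option A: s[3]='g'->'f', delta=(6-7)*7^2 mod 101 = 52, hash=75+52 mod 101 = 26
Option B: s[2]='b'->'a', delta=(1-2)*7^3 mod 101 = 61, hash=75+61 mod 101 = 35
Option C: s[3]='g'->'b', delta=(2-7)*7^2 mod 101 = 58, hash=75+58 mod 101 = 32 <-- target
Option D: s[4]='h'->'j', delta=(10-8)*7^1 mod 101 = 14, hash=75+14 mod 101 = 89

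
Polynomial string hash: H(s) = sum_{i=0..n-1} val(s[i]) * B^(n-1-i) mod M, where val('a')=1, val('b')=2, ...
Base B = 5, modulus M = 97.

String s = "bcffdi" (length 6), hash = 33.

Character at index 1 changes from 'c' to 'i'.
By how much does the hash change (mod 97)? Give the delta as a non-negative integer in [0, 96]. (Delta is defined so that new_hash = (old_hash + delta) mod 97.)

Answer: 64

Derivation:
Delta formula: (val(new) - val(old)) * B^(n-1-k) mod M
  val('i') - val('c') = 9 - 3 = 6
  B^(n-1-k) = 5^4 mod 97 = 43
  Delta = 6 * 43 mod 97 = 64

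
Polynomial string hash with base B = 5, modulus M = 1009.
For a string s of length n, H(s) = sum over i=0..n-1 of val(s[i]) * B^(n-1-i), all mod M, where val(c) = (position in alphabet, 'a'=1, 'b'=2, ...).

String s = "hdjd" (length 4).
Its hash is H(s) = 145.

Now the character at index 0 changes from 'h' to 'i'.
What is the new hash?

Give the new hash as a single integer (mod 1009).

val('h') = 8, val('i') = 9
Position k = 0, exponent = n-1-k = 3
B^3 mod M = 5^3 mod 1009 = 125
Delta = (9 - 8) * 125 mod 1009 = 125
New hash = (145 + 125) mod 1009 = 270

Answer: 270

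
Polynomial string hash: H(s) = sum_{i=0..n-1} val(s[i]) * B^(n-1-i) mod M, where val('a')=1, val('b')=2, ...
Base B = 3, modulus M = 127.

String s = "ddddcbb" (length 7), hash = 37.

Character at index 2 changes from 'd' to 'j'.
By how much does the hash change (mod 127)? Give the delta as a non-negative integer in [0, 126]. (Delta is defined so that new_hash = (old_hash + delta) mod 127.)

Delta formula: (val(new) - val(old)) * B^(n-1-k) mod M
  val('j') - val('d') = 10 - 4 = 6
  B^(n-1-k) = 3^4 mod 127 = 81
  Delta = 6 * 81 mod 127 = 105

Answer: 105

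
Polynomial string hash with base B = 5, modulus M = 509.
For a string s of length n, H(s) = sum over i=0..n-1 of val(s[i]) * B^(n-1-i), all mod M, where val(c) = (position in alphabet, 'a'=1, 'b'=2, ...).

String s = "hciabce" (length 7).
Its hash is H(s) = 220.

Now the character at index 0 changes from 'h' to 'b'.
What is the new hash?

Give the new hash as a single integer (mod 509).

val('h') = 8, val('b') = 2
Position k = 0, exponent = n-1-k = 6
B^6 mod M = 5^6 mod 509 = 355
Delta = (2 - 8) * 355 mod 509 = 415
New hash = (220 + 415) mod 509 = 126

Answer: 126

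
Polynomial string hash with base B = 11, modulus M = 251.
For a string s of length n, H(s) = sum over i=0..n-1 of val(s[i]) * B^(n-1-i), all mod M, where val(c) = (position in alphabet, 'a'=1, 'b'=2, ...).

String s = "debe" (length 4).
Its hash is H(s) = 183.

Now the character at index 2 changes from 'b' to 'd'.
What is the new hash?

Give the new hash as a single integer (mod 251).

val('b') = 2, val('d') = 4
Position k = 2, exponent = n-1-k = 1
B^1 mod M = 11^1 mod 251 = 11
Delta = (4 - 2) * 11 mod 251 = 22
New hash = (183 + 22) mod 251 = 205

Answer: 205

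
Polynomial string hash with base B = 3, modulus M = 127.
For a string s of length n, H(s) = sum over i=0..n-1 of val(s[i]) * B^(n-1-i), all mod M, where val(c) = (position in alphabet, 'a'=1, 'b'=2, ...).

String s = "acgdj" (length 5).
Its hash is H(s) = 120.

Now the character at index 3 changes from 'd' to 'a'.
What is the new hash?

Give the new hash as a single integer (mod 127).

Answer: 111

Derivation:
val('d') = 4, val('a') = 1
Position k = 3, exponent = n-1-k = 1
B^1 mod M = 3^1 mod 127 = 3
Delta = (1 - 4) * 3 mod 127 = 118
New hash = (120 + 118) mod 127 = 111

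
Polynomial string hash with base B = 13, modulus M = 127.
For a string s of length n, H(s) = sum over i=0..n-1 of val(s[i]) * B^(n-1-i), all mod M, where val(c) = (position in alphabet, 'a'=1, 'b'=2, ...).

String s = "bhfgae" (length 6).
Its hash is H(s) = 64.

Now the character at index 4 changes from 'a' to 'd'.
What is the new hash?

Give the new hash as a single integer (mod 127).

val('a') = 1, val('d') = 4
Position k = 4, exponent = n-1-k = 1
B^1 mod M = 13^1 mod 127 = 13
Delta = (4 - 1) * 13 mod 127 = 39
New hash = (64 + 39) mod 127 = 103

Answer: 103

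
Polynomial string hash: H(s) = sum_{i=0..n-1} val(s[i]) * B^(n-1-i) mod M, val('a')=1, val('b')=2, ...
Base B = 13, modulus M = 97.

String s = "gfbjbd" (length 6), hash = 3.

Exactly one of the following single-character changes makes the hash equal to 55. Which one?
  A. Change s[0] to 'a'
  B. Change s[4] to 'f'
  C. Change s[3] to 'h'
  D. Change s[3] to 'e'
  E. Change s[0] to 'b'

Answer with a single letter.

Option A: s[0]='g'->'a', delta=(1-7)*13^5 mod 97 = 41, hash=3+41 mod 97 = 44
Option B: s[4]='b'->'f', delta=(6-2)*13^1 mod 97 = 52, hash=3+52 mod 97 = 55 <-- target
Option C: s[3]='j'->'h', delta=(8-10)*13^2 mod 97 = 50, hash=3+50 mod 97 = 53
Option D: s[3]='j'->'e', delta=(5-10)*13^2 mod 97 = 28, hash=3+28 mod 97 = 31
Option E: s[0]='g'->'b', delta=(2-7)*13^5 mod 97 = 18, hash=3+18 mod 97 = 21

Answer: B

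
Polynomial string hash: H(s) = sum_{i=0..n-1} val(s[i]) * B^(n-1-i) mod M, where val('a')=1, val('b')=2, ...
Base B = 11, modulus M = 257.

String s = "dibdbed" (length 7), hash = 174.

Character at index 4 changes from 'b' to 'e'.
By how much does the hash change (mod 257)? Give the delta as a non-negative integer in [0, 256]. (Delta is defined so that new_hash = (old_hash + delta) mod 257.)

Delta formula: (val(new) - val(old)) * B^(n-1-k) mod M
  val('e') - val('b') = 5 - 2 = 3
  B^(n-1-k) = 11^2 mod 257 = 121
  Delta = 3 * 121 mod 257 = 106

Answer: 106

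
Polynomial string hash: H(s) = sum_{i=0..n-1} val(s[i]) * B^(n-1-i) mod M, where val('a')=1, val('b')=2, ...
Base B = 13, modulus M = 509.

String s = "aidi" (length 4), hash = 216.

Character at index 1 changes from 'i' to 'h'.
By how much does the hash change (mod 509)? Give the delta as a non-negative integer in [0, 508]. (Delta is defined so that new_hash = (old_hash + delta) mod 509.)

Delta formula: (val(new) - val(old)) * B^(n-1-k) mod M
  val('h') - val('i') = 8 - 9 = -1
  B^(n-1-k) = 13^2 mod 509 = 169
  Delta = -1 * 169 mod 509 = 340

Answer: 340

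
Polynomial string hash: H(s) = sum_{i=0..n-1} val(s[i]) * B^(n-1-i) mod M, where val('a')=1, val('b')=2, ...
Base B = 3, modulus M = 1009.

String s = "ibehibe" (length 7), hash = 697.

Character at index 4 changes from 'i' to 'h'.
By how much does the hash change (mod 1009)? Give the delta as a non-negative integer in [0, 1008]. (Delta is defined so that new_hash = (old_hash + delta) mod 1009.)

Delta formula: (val(new) - val(old)) * B^(n-1-k) mod M
  val('h') - val('i') = 8 - 9 = -1
  B^(n-1-k) = 3^2 mod 1009 = 9
  Delta = -1 * 9 mod 1009 = 1000

Answer: 1000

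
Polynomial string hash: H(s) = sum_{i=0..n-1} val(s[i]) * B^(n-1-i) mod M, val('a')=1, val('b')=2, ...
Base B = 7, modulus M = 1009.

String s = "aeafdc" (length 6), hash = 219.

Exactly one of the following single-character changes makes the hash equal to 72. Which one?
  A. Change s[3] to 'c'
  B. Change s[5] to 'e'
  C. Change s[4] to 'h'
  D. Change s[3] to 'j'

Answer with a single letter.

Option A: s[3]='f'->'c', delta=(3-6)*7^2 mod 1009 = 862, hash=219+862 mod 1009 = 72 <-- target
Option B: s[5]='c'->'e', delta=(5-3)*7^0 mod 1009 = 2, hash=219+2 mod 1009 = 221
Option C: s[4]='d'->'h', delta=(8-4)*7^1 mod 1009 = 28, hash=219+28 mod 1009 = 247
Option D: s[3]='f'->'j', delta=(10-6)*7^2 mod 1009 = 196, hash=219+196 mod 1009 = 415

Answer: A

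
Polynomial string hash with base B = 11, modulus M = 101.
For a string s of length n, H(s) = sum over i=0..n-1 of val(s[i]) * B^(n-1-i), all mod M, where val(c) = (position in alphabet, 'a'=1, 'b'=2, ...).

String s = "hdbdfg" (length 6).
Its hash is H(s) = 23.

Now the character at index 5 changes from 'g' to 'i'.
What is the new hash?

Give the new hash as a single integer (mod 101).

Answer: 25

Derivation:
val('g') = 7, val('i') = 9
Position k = 5, exponent = n-1-k = 0
B^0 mod M = 11^0 mod 101 = 1
Delta = (9 - 7) * 1 mod 101 = 2
New hash = (23 + 2) mod 101 = 25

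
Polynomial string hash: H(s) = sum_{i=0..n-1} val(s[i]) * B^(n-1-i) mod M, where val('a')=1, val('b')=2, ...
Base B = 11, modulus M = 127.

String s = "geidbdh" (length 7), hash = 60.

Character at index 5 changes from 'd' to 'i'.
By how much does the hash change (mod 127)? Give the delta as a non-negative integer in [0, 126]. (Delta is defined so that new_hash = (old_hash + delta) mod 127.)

Delta formula: (val(new) - val(old)) * B^(n-1-k) mod M
  val('i') - val('d') = 9 - 4 = 5
  B^(n-1-k) = 11^1 mod 127 = 11
  Delta = 5 * 11 mod 127 = 55

Answer: 55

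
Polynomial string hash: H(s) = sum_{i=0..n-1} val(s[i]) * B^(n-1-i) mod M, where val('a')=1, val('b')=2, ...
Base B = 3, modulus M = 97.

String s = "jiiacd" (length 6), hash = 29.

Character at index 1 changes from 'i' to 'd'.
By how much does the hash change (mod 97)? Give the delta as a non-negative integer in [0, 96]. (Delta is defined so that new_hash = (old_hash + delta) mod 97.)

Delta formula: (val(new) - val(old)) * B^(n-1-k) mod M
  val('d') - val('i') = 4 - 9 = -5
  B^(n-1-k) = 3^4 mod 97 = 81
  Delta = -5 * 81 mod 97 = 80

Answer: 80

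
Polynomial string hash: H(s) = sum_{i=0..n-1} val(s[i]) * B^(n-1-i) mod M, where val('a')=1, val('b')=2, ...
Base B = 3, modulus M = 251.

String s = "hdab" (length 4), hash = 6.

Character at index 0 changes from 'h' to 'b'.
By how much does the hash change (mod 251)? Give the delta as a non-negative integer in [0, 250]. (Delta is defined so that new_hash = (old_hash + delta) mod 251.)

Delta formula: (val(new) - val(old)) * B^(n-1-k) mod M
  val('b') - val('h') = 2 - 8 = -6
  B^(n-1-k) = 3^3 mod 251 = 27
  Delta = -6 * 27 mod 251 = 89

Answer: 89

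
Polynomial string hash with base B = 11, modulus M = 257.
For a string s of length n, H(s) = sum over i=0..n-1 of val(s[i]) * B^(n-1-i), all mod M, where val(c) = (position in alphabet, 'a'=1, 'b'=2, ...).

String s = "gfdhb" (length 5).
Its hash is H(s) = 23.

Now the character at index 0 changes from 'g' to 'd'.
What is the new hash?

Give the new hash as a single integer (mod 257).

Answer: 47

Derivation:
val('g') = 7, val('d') = 4
Position k = 0, exponent = n-1-k = 4
B^4 mod M = 11^4 mod 257 = 249
Delta = (4 - 7) * 249 mod 257 = 24
New hash = (23 + 24) mod 257 = 47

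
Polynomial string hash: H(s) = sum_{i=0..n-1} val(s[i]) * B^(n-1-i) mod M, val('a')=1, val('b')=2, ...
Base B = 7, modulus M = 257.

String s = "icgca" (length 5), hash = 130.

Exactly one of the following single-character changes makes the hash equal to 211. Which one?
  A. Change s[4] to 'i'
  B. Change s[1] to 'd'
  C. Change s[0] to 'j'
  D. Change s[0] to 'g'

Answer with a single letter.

Answer: D

Derivation:
Option A: s[4]='a'->'i', delta=(9-1)*7^0 mod 257 = 8, hash=130+8 mod 257 = 138
Option B: s[1]='c'->'d', delta=(4-3)*7^3 mod 257 = 86, hash=130+86 mod 257 = 216
Option C: s[0]='i'->'j', delta=(10-9)*7^4 mod 257 = 88, hash=130+88 mod 257 = 218
Option D: s[0]='i'->'g', delta=(7-9)*7^4 mod 257 = 81, hash=130+81 mod 257 = 211 <-- target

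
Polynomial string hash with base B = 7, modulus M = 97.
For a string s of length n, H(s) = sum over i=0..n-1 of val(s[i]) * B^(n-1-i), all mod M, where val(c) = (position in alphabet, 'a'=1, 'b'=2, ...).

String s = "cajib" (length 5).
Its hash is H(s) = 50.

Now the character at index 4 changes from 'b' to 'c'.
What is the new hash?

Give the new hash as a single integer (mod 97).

val('b') = 2, val('c') = 3
Position k = 4, exponent = n-1-k = 0
B^0 mod M = 7^0 mod 97 = 1
Delta = (3 - 2) * 1 mod 97 = 1
New hash = (50 + 1) mod 97 = 51

Answer: 51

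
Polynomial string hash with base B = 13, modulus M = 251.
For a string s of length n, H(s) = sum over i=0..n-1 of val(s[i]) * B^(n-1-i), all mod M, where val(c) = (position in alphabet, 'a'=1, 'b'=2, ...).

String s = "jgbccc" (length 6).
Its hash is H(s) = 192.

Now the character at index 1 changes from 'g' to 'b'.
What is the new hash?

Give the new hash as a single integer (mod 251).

Answer: 206

Derivation:
val('g') = 7, val('b') = 2
Position k = 1, exponent = n-1-k = 4
B^4 mod M = 13^4 mod 251 = 198
Delta = (2 - 7) * 198 mod 251 = 14
New hash = (192 + 14) mod 251 = 206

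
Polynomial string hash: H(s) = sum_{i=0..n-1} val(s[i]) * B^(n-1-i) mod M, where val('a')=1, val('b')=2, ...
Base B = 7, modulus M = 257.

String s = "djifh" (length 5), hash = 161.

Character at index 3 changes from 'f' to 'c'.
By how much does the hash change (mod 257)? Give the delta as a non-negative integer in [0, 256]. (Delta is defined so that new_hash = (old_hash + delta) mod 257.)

Answer: 236

Derivation:
Delta formula: (val(new) - val(old)) * B^(n-1-k) mod M
  val('c') - val('f') = 3 - 6 = -3
  B^(n-1-k) = 7^1 mod 257 = 7
  Delta = -3 * 7 mod 257 = 236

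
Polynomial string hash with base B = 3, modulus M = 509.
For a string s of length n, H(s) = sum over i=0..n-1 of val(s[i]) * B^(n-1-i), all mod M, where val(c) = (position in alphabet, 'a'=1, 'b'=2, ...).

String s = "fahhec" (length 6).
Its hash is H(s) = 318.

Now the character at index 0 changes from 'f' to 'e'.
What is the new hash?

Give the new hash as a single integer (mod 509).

val('f') = 6, val('e') = 5
Position k = 0, exponent = n-1-k = 5
B^5 mod M = 3^5 mod 509 = 243
Delta = (5 - 6) * 243 mod 509 = 266
New hash = (318 + 266) mod 509 = 75

Answer: 75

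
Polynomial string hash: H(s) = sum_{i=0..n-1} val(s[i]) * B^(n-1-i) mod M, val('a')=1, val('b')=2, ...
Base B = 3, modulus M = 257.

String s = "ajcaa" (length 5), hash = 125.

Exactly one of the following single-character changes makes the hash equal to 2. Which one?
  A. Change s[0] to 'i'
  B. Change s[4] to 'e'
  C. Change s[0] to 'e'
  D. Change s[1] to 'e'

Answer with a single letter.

Answer: A

Derivation:
Option A: s[0]='a'->'i', delta=(9-1)*3^4 mod 257 = 134, hash=125+134 mod 257 = 2 <-- target
Option B: s[4]='a'->'e', delta=(5-1)*3^0 mod 257 = 4, hash=125+4 mod 257 = 129
Option C: s[0]='a'->'e', delta=(5-1)*3^4 mod 257 = 67, hash=125+67 mod 257 = 192
Option D: s[1]='j'->'e', delta=(5-10)*3^3 mod 257 = 122, hash=125+122 mod 257 = 247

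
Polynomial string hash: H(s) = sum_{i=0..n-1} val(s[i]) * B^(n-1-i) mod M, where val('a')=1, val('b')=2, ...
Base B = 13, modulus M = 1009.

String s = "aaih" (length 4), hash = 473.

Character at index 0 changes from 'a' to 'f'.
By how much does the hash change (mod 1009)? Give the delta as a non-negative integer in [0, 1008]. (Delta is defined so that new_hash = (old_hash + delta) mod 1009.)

Delta formula: (val(new) - val(old)) * B^(n-1-k) mod M
  val('f') - val('a') = 6 - 1 = 5
  B^(n-1-k) = 13^3 mod 1009 = 179
  Delta = 5 * 179 mod 1009 = 895

Answer: 895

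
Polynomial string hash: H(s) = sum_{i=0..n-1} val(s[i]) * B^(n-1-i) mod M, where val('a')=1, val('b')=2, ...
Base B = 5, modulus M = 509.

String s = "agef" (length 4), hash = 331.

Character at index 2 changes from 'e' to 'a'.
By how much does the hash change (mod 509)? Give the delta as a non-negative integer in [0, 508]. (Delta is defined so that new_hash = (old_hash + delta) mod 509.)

Delta formula: (val(new) - val(old)) * B^(n-1-k) mod M
  val('a') - val('e') = 1 - 5 = -4
  B^(n-1-k) = 5^1 mod 509 = 5
  Delta = -4 * 5 mod 509 = 489

Answer: 489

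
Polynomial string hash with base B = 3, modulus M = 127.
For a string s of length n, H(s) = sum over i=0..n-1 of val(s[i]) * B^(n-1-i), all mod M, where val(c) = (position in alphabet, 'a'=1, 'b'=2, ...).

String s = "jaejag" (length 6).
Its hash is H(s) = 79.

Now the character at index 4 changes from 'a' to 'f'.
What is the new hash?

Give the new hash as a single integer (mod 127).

val('a') = 1, val('f') = 6
Position k = 4, exponent = n-1-k = 1
B^1 mod M = 3^1 mod 127 = 3
Delta = (6 - 1) * 3 mod 127 = 15
New hash = (79 + 15) mod 127 = 94

Answer: 94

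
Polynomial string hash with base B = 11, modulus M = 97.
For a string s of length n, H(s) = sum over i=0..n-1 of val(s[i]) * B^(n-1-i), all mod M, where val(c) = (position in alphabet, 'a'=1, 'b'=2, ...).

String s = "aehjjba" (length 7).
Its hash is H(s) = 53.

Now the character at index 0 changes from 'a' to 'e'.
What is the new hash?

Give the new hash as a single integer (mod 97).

Answer: 59

Derivation:
val('a') = 1, val('e') = 5
Position k = 0, exponent = n-1-k = 6
B^6 mod M = 11^6 mod 97 = 50
Delta = (5 - 1) * 50 mod 97 = 6
New hash = (53 + 6) mod 97 = 59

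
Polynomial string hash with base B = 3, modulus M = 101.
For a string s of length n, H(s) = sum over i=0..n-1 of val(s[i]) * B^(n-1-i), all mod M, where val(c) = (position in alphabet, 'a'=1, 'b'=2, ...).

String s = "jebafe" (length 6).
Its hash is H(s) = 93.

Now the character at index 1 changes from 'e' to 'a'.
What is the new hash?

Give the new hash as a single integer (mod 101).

Answer: 72

Derivation:
val('e') = 5, val('a') = 1
Position k = 1, exponent = n-1-k = 4
B^4 mod M = 3^4 mod 101 = 81
Delta = (1 - 5) * 81 mod 101 = 80
New hash = (93 + 80) mod 101 = 72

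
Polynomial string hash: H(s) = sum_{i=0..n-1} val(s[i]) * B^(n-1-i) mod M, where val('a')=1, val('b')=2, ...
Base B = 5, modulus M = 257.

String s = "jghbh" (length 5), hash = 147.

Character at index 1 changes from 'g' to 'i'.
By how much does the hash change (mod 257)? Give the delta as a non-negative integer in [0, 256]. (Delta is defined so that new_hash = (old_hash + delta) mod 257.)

Answer: 250

Derivation:
Delta formula: (val(new) - val(old)) * B^(n-1-k) mod M
  val('i') - val('g') = 9 - 7 = 2
  B^(n-1-k) = 5^3 mod 257 = 125
  Delta = 2 * 125 mod 257 = 250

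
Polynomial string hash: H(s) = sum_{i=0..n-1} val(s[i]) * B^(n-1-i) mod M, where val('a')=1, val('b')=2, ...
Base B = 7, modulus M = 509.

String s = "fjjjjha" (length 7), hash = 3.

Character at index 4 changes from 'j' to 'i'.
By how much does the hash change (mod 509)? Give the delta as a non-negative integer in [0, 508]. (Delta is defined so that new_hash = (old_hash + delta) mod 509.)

Answer: 460

Derivation:
Delta formula: (val(new) - val(old)) * B^(n-1-k) mod M
  val('i') - val('j') = 9 - 10 = -1
  B^(n-1-k) = 7^2 mod 509 = 49
  Delta = -1 * 49 mod 509 = 460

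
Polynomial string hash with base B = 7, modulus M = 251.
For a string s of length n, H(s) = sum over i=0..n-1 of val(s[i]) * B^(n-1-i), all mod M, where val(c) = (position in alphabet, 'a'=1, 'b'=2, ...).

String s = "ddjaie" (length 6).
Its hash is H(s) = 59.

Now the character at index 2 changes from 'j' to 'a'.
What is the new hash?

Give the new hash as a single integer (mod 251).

Answer: 235

Derivation:
val('j') = 10, val('a') = 1
Position k = 2, exponent = n-1-k = 3
B^3 mod M = 7^3 mod 251 = 92
Delta = (1 - 10) * 92 mod 251 = 176
New hash = (59 + 176) mod 251 = 235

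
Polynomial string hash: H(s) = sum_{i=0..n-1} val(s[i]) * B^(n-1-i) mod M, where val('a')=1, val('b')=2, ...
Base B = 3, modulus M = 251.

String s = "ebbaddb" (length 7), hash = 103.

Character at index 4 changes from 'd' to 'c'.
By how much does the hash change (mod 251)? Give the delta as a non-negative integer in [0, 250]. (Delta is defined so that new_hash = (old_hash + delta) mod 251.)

Delta formula: (val(new) - val(old)) * B^(n-1-k) mod M
  val('c') - val('d') = 3 - 4 = -1
  B^(n-1-k) = 3^2 mod 251 = 9
  Delta = -1 * 9 mod 251 = 242

Answer: 242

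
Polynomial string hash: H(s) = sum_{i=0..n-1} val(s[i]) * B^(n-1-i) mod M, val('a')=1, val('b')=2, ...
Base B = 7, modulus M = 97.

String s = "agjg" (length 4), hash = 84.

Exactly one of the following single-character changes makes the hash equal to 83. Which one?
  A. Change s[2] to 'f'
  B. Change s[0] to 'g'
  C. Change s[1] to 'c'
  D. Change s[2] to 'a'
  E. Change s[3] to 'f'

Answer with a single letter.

Answer: E

Derivation:
Option A: s[2]='j'->'f', delta=(6-10)*7^1 mod 97 = 69, hash=84+69 mod 97 = 56
Option B: s[0]='a'->'g', delta=(7-1)*7^3 mod 97 = 21, hash=84+21 mod 97 = 8
Option C: s[1]='g'->'c', delta=(3-7)*7^2 mod 97 = 95, hash=84+95 mod 97 = 82
Option D: s[2]='j'->'a', delta=(1-10)*7^1 mod 97 = 34, hash=84+34 mod 97 = 21
Option E: s[3]='g'->'f', delta=(6-7)*7^0 mod 97 = 96, hash=84+96 mod 97 = 83 <-- target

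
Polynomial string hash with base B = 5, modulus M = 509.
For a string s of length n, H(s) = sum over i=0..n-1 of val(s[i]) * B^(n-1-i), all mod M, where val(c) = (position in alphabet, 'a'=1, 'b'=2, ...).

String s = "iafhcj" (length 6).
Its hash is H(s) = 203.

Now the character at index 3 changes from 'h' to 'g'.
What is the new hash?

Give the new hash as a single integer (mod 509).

Answer: 178

Derivation:
val('h') = 8, val('g') = 7
Position k = 3, exponent = n-1-k = 2
B^2 mod M = 5^2 mod 509 = 25
Delta = (7 - 8) * 25 mod 509 = 484
New hash = (203 + 484) mod 509 = 178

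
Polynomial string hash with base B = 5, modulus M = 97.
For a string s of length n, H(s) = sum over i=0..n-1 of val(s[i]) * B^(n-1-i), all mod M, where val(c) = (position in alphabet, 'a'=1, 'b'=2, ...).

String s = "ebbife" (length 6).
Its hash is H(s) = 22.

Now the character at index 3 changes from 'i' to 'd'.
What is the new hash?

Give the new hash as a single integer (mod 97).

val('i') = 9, val('d') = 4
Position k = 3, exponent = n-1-k = 2
B^2 mod M = 5^2 mod 97 = 25
Delta = (4 - 9) * 25 mod 97 = 69
New hash = (22 + 69) mod 97 = 91

Answer: 91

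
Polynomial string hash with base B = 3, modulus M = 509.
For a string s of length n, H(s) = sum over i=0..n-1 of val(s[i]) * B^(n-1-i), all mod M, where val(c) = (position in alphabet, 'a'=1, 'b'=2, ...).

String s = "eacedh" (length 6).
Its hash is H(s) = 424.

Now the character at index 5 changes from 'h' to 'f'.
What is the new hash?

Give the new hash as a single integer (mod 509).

val('h') = 8, val('f') = 6
Position k = 5, exponent = n-1-k = 0
B^0 mod M = 3^0 mod 509 = 1
Delta = (6 - 8) * 1 mod 509 = 507
New hash = (424 + 507) mod 509 = 422

Answer: 422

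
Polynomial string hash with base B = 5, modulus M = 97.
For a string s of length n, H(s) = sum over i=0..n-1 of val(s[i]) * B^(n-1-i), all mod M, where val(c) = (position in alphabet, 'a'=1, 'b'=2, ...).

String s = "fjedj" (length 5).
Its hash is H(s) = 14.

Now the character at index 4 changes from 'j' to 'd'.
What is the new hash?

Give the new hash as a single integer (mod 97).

Answer: 8

Derivation:
val('j') = 10, val('d') = 4
Position k = 4, exponent = n-1-k = 0
B^0 mod M = 5^0 mod 97 = 1
Delta = (4 - 10) * 1 mod 97 = 91
New hash = (14 + 91) mod 97 = 8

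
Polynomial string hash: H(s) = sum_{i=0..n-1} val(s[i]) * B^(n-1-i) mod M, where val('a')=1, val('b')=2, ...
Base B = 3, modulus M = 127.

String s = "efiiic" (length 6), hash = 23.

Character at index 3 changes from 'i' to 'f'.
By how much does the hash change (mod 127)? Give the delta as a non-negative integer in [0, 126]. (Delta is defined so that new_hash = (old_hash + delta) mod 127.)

Delta formula: (val(new) - val(old)) * B^(n-1-k) mod M
  val('f') - val('i') = 6 - 9 = -3
  B^(n-1-k) = 3^2 mod 127 = 9
  Delta = -3 * 9 mod 127 = 100

Answer: 100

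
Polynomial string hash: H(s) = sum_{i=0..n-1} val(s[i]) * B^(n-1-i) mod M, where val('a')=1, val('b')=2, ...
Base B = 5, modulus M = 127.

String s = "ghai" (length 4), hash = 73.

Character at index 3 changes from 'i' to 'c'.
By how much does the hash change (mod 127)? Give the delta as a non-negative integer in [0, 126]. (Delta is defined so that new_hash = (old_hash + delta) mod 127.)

Answer: 121

Derivation:
Delta formula: (val(new) - val(old)) * B^(n-1-k) mod M
  val('c') - val('i') = 3 - 9 = -6
  B^(n-1-k) = 5^0 mod 127 = 1
  Delta = -6 * 1 mod 127 = 121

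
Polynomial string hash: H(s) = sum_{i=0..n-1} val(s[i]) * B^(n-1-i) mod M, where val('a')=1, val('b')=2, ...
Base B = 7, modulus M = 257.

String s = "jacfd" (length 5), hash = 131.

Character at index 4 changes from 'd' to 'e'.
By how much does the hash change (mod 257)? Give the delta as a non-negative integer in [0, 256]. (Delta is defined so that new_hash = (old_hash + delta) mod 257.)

Delta formula: (val(new) - val(old)) * B^(n-1-k) mod M
  val('e') - val('d') = 5 - 4 = 1
  B^(n-1-k) = 7^0 mod 257 = 1
  Delta = 1 * 1 mod 257 = 1

Answer: 1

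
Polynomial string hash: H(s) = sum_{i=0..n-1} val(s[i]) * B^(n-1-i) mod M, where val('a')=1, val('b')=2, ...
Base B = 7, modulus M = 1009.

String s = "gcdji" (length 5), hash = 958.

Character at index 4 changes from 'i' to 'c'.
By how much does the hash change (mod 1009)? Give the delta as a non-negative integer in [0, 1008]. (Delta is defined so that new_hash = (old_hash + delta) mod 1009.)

Delta formula: (val(new) - val(old)) * B^(n-1-k) mod M
  val('c') - val('i') = 3 - 9 = -6
  B^(n-1-k) = 7^0 mod 1009 = 1
  Delta = -6 * 1 mod 1009 = 1003

Answer: 1003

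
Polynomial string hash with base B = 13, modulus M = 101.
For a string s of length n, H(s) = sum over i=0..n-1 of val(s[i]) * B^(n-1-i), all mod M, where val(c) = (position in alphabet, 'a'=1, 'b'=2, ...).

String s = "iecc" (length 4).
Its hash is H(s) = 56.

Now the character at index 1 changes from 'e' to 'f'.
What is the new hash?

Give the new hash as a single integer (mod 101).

Answer: 23

Derivation:
val('e') = 5, val('f') = 6
Position k = 1, exponent = n-1-k = 2
B^2 mod M = 13^2 mod 101 = 68
Delta = (6 - 5) * 68 mod 101 = 68
New hash = (56 + 68) mod 101 = 23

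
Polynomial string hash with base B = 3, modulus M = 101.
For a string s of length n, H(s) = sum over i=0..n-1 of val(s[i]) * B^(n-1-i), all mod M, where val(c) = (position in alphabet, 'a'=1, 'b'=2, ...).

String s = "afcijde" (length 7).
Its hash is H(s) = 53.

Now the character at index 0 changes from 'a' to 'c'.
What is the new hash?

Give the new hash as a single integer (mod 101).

Answer: 97

Derivation:
val('a') = 1, val('c') = 3
Position k = 0, exponent = n-1-k = 6
B^6 mod M = 3^6 mod 101 = 22
Delta = (3 - 1) * 22 mod 101 = 44
New hash = (53 + 44) mod 101 = 97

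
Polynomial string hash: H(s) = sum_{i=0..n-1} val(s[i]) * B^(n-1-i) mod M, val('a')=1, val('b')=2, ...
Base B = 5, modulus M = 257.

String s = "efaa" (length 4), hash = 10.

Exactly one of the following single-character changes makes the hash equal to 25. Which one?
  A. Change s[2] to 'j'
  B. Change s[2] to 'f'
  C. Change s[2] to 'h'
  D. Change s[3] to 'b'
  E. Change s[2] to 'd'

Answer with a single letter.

Option A: s[2]='a'->'j', delta=(10-1)*5^1 mod 257 = 45, hash=10+45 mod 257 = 55
Option B: s[2]='a'->'f', delta=(6-1)*5^1 mod 257 = 25, hash=10+25 mod 257 = 35
Option C: s[2]='a'->'h', delta=(8-1)*5^1 mod 257 = 35, hash=10+35 mod 257 = 45
Option D: s[3]='a'->'b', delta=(2-1)*5^0 mod 257 = 1, hash=10+1 mod 257 = 11
Option E: s[2]='a'->'d', delta=(4-1)*5^1 mod 257 = 15, hash=10+15 mod 257 = 25 <-- target

Answer: E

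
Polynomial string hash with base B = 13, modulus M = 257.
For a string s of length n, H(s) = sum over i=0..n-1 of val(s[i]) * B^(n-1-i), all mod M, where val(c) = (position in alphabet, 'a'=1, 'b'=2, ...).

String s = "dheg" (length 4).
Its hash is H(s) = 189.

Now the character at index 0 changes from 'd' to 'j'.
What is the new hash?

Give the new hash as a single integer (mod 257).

val('d') = 4, val('j') = 10
Position k = 0, exponent = n-1-k = 3
B^3 mod M = 13^3 mod 257 = 141
Delta = (10 - 4) * 141 mod 257 = 75
New hash = (189 + 75) mod 257 = 7

Answer: 7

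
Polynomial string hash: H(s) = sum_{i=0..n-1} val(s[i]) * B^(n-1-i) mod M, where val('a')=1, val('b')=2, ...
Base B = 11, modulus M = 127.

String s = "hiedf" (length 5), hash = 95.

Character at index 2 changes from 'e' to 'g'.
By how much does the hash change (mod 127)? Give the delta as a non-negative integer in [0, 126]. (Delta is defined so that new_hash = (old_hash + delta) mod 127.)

Delta formula: (val(new) - val(old)) * B^(n-1-k) mod M
  val('g') - val('e') = 7 - 5 = 2
  B^(n-1-k) = 11^2 mod 127 = 121
  Delta = 2 * 121 mod 127 = 115

Answer: 115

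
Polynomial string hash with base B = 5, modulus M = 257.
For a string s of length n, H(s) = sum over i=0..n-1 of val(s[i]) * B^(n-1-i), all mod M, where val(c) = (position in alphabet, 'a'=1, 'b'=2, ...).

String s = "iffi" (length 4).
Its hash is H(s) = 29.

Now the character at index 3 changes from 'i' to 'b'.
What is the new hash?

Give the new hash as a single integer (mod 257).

Answer: 22

Derivation:
val('i') = 9, val('b') = 2
Position k = 3, exponent = n-1-k = 0
B^0 mod M = 5^0 mod 257 = 1
Delta = (2 - 9) * 1 mod 257 = 250
New hash = (29 + 250) mod 257 = 22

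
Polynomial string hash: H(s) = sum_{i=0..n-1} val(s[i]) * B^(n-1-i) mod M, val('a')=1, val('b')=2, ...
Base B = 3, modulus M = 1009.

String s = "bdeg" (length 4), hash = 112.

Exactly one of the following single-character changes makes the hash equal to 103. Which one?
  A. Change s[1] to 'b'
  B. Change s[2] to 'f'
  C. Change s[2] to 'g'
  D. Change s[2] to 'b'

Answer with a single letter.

Option A: s[1]='d'->'b', delta=(2-4)*3^2 mod 1009 = 991, hash=112+991 mod 1009 = 94
Option B: s[2]='e'->'f', delta=(6-5)*3^1 mod 1009 = 3, hash=112+3 mod 1009 = 115
Option C: s[2]='e'->'g', delta=(7-5)*3^1 mod 1009 = 6, hash=112+6 mod 1009 = 118
Option D: s[2]='e'->'b', delta=(2-5)*3^1 mod 1009 = 1000, hash=112+1000 mod 1009 = 103 <-- target

Answer: D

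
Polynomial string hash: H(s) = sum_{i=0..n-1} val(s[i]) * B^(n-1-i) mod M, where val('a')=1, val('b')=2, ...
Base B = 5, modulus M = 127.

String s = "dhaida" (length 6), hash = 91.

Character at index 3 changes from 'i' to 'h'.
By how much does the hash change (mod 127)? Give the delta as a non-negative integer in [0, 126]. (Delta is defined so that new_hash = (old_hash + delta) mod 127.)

Answer: 102

Derivation:
Delta formula: (val(new) - val(old)) * B^(n-1-k) mod M
  val('h') - val('i') = 8 - 9 = -1
  B^(n-1-k) = 5^2 mod 127 = 25
  Delta = -1 * 25 mod 127 = 102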